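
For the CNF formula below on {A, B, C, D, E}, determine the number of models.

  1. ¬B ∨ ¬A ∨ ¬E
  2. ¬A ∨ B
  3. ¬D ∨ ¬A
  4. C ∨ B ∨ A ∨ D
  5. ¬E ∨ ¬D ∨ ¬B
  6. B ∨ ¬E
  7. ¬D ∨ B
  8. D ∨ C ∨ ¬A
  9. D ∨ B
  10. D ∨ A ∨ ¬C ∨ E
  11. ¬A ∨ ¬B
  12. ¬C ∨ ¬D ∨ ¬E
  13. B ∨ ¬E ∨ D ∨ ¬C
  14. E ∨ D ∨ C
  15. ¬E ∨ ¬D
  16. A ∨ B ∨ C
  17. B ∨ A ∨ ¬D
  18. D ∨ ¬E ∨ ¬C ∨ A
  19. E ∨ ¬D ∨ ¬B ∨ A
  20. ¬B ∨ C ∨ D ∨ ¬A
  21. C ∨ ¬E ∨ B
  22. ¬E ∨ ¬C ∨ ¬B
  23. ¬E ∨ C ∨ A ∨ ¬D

There are 2^5 = 32 truth assignments over (A, B, C, D, E).
Split on C. With C = True, the clauses containing C are satisfied and ¬C drops from the rest; 0 of the 2^4 = 16 assignments to the other variables satisfy what remains.
With C = False, by the same count on the reduced clause set, 1 assignment works.
(One model: A=F, B=T, C=F, D=F, E=T.)
Total: 0 + 1 = 1.

1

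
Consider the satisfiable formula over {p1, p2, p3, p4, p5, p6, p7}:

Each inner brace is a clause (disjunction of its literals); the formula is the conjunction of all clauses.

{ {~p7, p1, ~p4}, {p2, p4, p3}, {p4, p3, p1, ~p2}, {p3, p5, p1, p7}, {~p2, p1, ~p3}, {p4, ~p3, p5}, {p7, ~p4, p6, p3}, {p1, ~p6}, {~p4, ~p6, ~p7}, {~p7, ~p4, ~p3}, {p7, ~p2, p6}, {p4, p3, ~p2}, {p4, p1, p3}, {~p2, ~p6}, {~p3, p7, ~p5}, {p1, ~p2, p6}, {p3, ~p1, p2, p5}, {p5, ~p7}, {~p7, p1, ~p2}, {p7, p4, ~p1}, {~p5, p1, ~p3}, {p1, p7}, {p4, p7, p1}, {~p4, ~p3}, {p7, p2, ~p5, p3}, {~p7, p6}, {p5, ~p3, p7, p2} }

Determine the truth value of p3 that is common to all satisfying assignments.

True

Suppose p3 = 0.
Branch on p2: set p2 = 1.
The clause (p4) is unit, so p4 = 1.
The clause (~p6) is unit, so p6 = 0.
The clause (p7) is unit, so p7 = 1.
But (~p7) is also a unit clause — contradiction.
Undo p2 and try p2 = 0.
The clause (p4) is unit, so p4 = 1.
Branch on p7: set p7 = 0.
The clause (p6) is unit, so p6 = 1.
The clause (p1) is unit, so p1 = 1.
The clause (p5) is unit, so p5 = 1.
But (~p5) is also a unit clause — contradiction.
Undo p7 and try p7 = 1.
The clause (p1) is unit, so p1 = 1.
The clause (~p6) is unit, so p6 = 0.
But (p6) is also a unit clause — contradiction.
Neither p7 = 1 nor p7 = 0 works.
Neither p2 = 1 nor p2 = 0 works.
So every satisfying assignment has p3 = True.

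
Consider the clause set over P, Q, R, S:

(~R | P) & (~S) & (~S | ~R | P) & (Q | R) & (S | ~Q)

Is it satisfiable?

Unit clause (~S) forces S = 0.
Unit clause (~Q) forces Q = 0.
Unit clause (R) forces R = 1.
Unit clause (P) forces P = 1.
Every clause now holds.
A satisfying assignment: P ↦ 1; Q ↦ 0; R ↦ 1; S ↦ 0.

Satisfiable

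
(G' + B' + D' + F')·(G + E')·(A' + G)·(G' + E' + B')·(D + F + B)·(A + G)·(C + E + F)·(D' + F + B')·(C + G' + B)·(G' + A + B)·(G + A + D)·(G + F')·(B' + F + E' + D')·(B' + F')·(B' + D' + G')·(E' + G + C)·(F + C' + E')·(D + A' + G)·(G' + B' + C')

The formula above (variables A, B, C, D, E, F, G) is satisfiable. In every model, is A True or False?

True

Suppose A = 0.
From the singleton clause (G), G = 1.
From the singleton clause (B), B = 1.
From the singleton clause (E'), E = 0.
From the singleton clause (F'), F = 0.
From the singleton clause (C), C = 1.
Now (C') is unsatisfied and unit — conflict.
So every satisfying assignment has A = True.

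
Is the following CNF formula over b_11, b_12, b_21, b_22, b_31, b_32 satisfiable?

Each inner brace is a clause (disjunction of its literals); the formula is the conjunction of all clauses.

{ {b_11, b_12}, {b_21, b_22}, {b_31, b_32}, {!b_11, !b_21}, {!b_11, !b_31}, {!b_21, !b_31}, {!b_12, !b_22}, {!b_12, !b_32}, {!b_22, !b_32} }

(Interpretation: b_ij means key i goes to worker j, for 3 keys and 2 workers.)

Try b_11 = true.
Unit clause (!b_21) forces b_21 = false.
Unit clause (b_22) forces b_22 = true.
Unit clause (!b_31) forces b_31 = false.
Unit clause (b_32) forces b_32 = true.
But (!b_32) is also a unit clause — contradiction.
So b_11 must be the other value — set b_11 = false.
Unit clause (b_12) forces b_12 = true.
Unit clause (!b_22) forces b_22 = false.
Unit clause (b_21) forces b_21 = true.
Unit clause (!b_31) forces b_31 = false.
Unit clause (b_32) forces b_32 = true.
But (!b_32) is also a unit clause — contradiction.
Either choice for b_11 ends in contradiction.
No assignment satisfies every clause.

No, unsatisfiable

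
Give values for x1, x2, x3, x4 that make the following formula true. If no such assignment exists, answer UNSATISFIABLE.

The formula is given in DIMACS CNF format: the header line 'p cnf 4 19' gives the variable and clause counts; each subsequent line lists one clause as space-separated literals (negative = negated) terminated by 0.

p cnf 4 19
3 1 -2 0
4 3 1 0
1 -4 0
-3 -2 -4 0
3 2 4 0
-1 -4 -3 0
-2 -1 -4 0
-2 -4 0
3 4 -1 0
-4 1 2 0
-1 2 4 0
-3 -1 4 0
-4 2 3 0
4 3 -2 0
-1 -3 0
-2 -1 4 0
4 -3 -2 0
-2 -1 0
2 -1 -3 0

Try x1 = False.
From the singleton clause (¬x4), x4 = False.
From the singleton clause (x3), x3 = True.
From the singleton clause (¬x2), x2 = False.
All clauses are satisfied.

x1 ↦ False, x2 ↦ False, x3 ↦ True, x4 ↦ False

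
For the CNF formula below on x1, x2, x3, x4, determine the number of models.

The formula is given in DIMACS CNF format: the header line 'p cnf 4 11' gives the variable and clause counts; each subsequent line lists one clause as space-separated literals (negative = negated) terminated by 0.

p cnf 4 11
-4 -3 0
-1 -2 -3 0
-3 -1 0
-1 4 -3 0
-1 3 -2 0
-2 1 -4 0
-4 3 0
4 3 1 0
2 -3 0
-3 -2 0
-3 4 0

There are 2^4 = 16 truth assignments over (x1, x2, x3, x4).
Check each against the 11 clauses (columns in the order x1, x2, x3, x4):
  F F F F  ✗ fails (x4 ∨ x3 ∨ x1)
  F F F T  ✗ fails (¬x4 ∨ x3)
  F F T F  ✗ fails (x2 ∨ ¬x3)
  F F T T  ✗ fails (¬x4 ∨ ¬x3)
  F T F F  ✗ fails (x4 ∨ x3 ∨ x1)
  F T F T  ✗ fails (¬x2 ∨ x1 ∨ ¬x4)
  F T T F  ✗ fails (¬x3 ∨ ¬x2)
  F T T T  ✗ fails (¬x4 ∨ ¬x3)
  T F F F  ✓ satisfies all
  T F F T  ✗ fails (¬x4 ∨ x3)
  T F T F  ✗ fails (¬x3 ∨ ¬x1)
  T F T T  ✗ fails (¬x4 ∨ ¬x3)
  T T F F  ✗ fails (¬x1 ∨ x3 ∨ ¬x2)
  T T F T  ✗ fails (¬x1 ∨ x3 ∨ ¬x2)
  T T T F  ✗ fails (¬x1 ∨ ¬x2 ∨ ¬x3)
  T T T T  ✗ fails (¬x4 ∨ ¬x3)
1 of the 16 rows is a model.

1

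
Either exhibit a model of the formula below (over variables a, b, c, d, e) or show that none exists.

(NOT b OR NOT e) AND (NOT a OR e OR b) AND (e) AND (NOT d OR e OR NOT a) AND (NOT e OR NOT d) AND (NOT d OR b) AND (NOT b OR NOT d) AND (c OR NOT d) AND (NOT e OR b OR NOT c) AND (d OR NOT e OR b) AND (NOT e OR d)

UNSATISFIABLE

The clause (e) is unit, so e = true.
The clause (NOT b) is unit, so b = false.
The clause (NOT d) is unit, so d = false.
Now (d) is unsatisfied and unit — conflict.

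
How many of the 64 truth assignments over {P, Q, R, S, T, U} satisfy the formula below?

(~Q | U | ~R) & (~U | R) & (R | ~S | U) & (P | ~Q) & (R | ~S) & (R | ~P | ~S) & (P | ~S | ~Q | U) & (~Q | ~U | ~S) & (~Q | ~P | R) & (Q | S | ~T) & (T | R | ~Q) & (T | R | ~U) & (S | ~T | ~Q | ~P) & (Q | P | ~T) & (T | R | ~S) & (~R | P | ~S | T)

There are 2^6 = 64 truth assignments over (P, Q, R, S, T, U).
Split on T. With T = 1, the clauses containing T are satisfied and ~T drops from the rest; 2 of the 2^5 = 32 assignments to the other variables satisfy what remains.
With T = 0, by the same count on the reduced clause set, 9 assignments work.
(One model: P=F, Q=F, R=F, S=F, T=F, U=F.)
Total: 2 + 9 = 11.

11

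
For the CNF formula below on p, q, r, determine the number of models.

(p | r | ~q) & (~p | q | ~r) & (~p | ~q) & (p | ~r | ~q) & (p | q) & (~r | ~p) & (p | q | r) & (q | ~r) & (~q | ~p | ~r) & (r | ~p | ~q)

1

There are 2^3 = 8 truth assignments over (p, q, r).
Check each against the 10 clauses (columns in the order p, q, r):
  F F F  ✗ fails (p | q)
  F F T  ✗ fails (p | q)
  F T F  ✗ fails (p | r | ~q)
  F T T  ✗ fails (p | ~r | ~q)
  T F F  ✓ satisfies all
  T F T  ✗ fails (~p | q | ~r)
  T T F  ✗ fails (~p | ~q)
  T T T  ✗ fails (~p | ~q)
1 of the 8 rows is a model.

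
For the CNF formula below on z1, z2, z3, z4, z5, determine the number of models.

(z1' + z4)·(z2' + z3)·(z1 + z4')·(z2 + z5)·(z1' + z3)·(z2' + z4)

There are 2^5 = 32 truth assignments over (z1, z2, z3, z4, z5).
Split on z1. With z1 = 1, the clauses containing z1 are satisfied and z1' drops from the rest; 3 of the 2^4 = 16 assignments to the other variables satisfy what remains.
With z1 = 0, by the same count on the reduced clause set, 2 assignments work.
(One model: z1=F, z2=F, z3=F, z4=F, z5=T.)
Total: 3 + 2 = 5.

5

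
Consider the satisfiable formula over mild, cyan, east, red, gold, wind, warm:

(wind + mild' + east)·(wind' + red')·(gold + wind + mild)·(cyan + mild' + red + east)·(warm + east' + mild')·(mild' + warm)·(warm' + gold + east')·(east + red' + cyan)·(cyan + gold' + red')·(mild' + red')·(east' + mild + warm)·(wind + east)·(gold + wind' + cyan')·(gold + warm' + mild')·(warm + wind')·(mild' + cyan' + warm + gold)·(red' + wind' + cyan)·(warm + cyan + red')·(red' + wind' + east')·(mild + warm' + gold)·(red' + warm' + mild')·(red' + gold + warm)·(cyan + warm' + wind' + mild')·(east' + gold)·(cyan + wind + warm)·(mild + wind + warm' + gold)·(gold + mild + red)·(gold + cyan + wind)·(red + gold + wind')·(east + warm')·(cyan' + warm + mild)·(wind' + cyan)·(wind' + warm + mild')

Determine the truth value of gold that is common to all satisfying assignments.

Suppose gold = 0.
From the singleton clause (east'), east = 0.
From the singleton clause (wind), wind = 1.
From the singleton clause (red'), red = 0.
That conflicts with the unit clause (red).
So every satisfying assignment has gold = True.

True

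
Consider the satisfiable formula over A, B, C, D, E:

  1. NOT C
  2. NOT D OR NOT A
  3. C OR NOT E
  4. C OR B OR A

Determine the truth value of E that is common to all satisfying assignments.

False

Suppose E = true.
Unit clause (NOT C) forces C = false.
But (C) is also a unit clause — contradiction.
So every satisfying assignment has E = False.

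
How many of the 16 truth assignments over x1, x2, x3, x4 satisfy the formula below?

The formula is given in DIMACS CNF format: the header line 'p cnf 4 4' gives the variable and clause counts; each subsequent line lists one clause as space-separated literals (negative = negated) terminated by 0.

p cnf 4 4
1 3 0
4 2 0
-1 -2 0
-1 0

There are 2^4 = 16 truth assignments over (x1, x2, x3, x4).
Check each against the 4 clauses (columns in the order x1, x2, x3, x4):
  F F F F  ✗ fails (x1 ∨ x3)
  F F F T  ✗ fails (x1 ∨ x3)
  F F T F  ✗ fails (x4 ∨ x2)
  F F T T  ✓ satisfies all
  F T F F  ✗ fails (x1 ∨ x3)
  F T F T  ✗ fails (x1 ∨ x3)
  F T T F  ✓ satisfies all
  F T T T  ✓ satisfies all
  T F F F  ✗ fails (x4 ∨ x2)
  T F F T  ✗ fails (¬x1)
  T F T F  ✗ fails (x4 ∨ x2)
  T F T T  ✗ fails (¬x1)
  T T F F  ✗ fails (¬x1 ∨ ¬x2)
  T T F T  ✗ fails (¬x1 ∨ ¬x2)
  T T T F  ✗ fails (¬x1 ∨ ¬x2)
  T T T T  ✗ fails (¬x1 ∨ ¬x2)
3 of the 16 rows are models.

3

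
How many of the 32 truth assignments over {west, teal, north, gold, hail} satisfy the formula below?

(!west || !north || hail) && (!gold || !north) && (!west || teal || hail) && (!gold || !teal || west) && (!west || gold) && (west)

3

There are 2^5 = 32 truth assignments over (west, teal, north, gold, hail).
Split on hail. With hail = true, the clauses containing hail are satisfied and !hail drops from the rest; 2 of the 2^4 = 16 assignments to the other variables satisfy what remains.
With hail = false, by the same count on the reduced clause set, 1 assignment works.
(One model: west=T, teal=F, north=F, gold=T, hail=T.)
Total: 2 + 1 = 3.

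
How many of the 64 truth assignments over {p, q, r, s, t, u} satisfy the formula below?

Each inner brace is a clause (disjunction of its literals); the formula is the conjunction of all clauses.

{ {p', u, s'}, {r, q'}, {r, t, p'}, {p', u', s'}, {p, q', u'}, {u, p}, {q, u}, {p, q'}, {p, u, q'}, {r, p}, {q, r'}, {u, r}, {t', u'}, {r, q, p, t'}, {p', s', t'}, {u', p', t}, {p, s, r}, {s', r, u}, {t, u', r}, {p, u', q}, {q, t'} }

There are 2^6 = 64 truth assignments over (p, q, r, s, t, u).
Split on r. With r = 1, the clauses containing r are satisfied and r' drops from the rest; 2 of the 2^5 = 32 assignments to the other variables satisfy what remains.
With r = 0, by the same count on the reduced clause set, 0 assignments work.
Total: 2 + 0 = 2.

2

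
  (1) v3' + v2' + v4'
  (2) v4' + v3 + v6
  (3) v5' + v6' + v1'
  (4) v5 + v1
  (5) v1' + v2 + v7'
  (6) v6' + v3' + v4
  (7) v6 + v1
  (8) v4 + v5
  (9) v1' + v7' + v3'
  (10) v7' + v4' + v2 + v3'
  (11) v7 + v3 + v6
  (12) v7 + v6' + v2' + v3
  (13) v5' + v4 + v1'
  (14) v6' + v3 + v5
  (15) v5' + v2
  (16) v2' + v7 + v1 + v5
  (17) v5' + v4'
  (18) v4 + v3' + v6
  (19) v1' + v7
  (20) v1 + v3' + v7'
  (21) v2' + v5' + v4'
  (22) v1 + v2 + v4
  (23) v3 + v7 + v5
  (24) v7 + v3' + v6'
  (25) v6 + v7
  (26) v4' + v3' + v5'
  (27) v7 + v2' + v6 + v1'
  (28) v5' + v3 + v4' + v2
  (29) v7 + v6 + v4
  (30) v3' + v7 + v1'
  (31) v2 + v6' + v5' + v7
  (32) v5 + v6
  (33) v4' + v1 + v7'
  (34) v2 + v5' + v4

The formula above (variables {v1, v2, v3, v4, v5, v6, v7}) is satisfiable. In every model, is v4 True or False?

Suppose v4 = 1.
The clause (v5') is unit, so v5 = 0.
The clause (v1) is unit, so v1 = 1.
The clause (v7) is unit, so v7 = 1.
The clause (v2) is unit, so v2 = 1.
The clause (v3') is unit, so v3 = 0.
The clause (v6) is unit, so v6 = 1.
That conflicts with the unit clause (v6').
So every satisfying assignment has v4 = False.

False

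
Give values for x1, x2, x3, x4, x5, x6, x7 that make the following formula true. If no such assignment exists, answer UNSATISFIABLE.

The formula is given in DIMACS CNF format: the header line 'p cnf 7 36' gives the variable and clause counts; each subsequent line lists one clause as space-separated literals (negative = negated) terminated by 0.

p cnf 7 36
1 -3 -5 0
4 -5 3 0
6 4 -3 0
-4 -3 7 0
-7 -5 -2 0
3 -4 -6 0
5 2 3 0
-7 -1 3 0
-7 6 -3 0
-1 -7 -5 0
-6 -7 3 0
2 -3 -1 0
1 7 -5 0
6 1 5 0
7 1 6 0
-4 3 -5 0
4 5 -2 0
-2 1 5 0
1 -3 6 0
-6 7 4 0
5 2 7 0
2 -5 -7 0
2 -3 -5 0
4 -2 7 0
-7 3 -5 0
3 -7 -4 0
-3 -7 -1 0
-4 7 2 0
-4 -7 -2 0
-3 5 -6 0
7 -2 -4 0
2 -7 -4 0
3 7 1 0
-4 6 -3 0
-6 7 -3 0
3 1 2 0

Case x1 = True:
Case x7 = False:
Case x4 = False:
From the singleton clause (¬x6), x6 = False.
From the singleton clause (¬x3), x3 = False.
From the singleton clause (¬x5), x5 = False.
From the singleton clause (x2), x2 = True.
That conflicts with the unit clause (¬x2).
So x4 must be the other value — set x4 = True.
From the singleton clause (¬x3), x3 = False.
From the singleton clause (¬x6), x6 = False.
From the singleton clause (¬x5), x5 = False.
From the singleton clause (x2), x2 = True.
That conflicts with the unit clause (¬x2).
Either choice for x4 ends in contradiction.
So x7 must be the other value — set x7 = True.
From the singleton clause (x3), x3 = True.
That conflicts with the unit clause (¬x3).
Either choice for x7 ends in contradiction.
So x1 must be the other value — set x1 = False.
Case x3 = False:
From the singleton clause (x7), x7 = True.
From the singleton clause (¬x6), x6 = False.
From the singleton clause (x5), x5 = True.
That conflicts with the unit clause (¬x5).
So x3 must be the other value — set x3 = True.
From the singleton clause (¬x5), x5 = False.
From the singleton clause (x6), x6 = True.
That conflicts with the unit clause (¬x6).
Either choice for x3 ends in contradiction.
Either choice for x1 ends in contradiction.

UNSATISFIABLE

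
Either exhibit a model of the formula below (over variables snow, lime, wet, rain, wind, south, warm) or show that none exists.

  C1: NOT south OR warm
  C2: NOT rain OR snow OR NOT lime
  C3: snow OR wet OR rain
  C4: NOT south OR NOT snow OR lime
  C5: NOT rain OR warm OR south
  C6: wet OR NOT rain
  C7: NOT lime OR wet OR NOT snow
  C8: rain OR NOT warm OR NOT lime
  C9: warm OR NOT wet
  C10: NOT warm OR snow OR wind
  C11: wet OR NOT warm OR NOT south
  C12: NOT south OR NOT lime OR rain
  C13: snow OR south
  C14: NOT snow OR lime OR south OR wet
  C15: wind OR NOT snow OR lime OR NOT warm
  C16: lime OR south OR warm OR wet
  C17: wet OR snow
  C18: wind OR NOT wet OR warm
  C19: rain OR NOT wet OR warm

Try south = true.
From the singleton clause (warm), warm = true.
From the singleton clause (wet), wet = true.
Try snow = true.
From the singleton clause (lime), lime = true.
From the singleton clause (rain), rain = true.
Every clause is now satisfied; wind is unconstrained.

snow=true,  lime=true,  wet=true,  rain=true,  wind=true,  south=true,  warm=true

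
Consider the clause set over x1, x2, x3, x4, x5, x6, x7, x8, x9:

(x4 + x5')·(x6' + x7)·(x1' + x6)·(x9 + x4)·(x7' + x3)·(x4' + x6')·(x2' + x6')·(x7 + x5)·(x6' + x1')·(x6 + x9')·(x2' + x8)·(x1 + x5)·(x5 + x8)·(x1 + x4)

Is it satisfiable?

Suppose x4 = 1.
Unit clause (x6') forces x6 = 0.
Unit clause (x1') forces x1 = 0.
Unit clause (x9') forces x9 = 0.
Unit clause (x5) forces x5 = 1.
Suppose x7 = 1.
Unit clause (x3) forces x3 = 1.
Suppose x2 = 0.
Every clause is now satisfied; x8 is unconstrained.
A satisfying assignment: x1 ↦ 0,  x2 ↦ 0,  x3 ↦ 1,  x4 ↦ 1,  x5 ↦ 1,  x6 ↦ 0,  x7 ↦ 1,  x8 ↦ 1,  x9 ↦ 0.

Satisfiable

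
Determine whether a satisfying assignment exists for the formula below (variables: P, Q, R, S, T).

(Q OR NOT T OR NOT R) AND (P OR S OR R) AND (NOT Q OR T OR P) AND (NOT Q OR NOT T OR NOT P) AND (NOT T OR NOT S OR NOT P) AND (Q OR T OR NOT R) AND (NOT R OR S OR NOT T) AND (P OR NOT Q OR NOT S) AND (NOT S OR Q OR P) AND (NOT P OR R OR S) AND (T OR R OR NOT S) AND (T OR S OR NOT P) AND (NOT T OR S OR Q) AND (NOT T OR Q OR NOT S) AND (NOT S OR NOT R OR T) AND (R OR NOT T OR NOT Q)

No, unsatisfiable

Case Q = true:
Case T = true:
(NOT P) alone gives P = false.
(NOT S) alone gives S = false.
(R) alone gives R = true.
But (NOT R) is also a unit clause — contradiction.
That branch fails; take T = false instead.
(P) alone gives P = true.
(S) alone gives S = true.
(R) alone gives R = true.
But (NOT R) is also a unit clause — contradiction.
Either choice for T ends in contradiction.
That branch fails; take Q = false instead.
Case T = false:
(NOT R) alone gives R = false.
(NOT S) alone gives S = false.
(P) alone gives P = true.
But (NOT P) is also a unit clause — contradiction.
That branch fails; take T = true instead.
(NOT R) alone gives R = false.
(S) alone gives S = true.
But (NOT S) is also a unit clause — contradiction.
Either choice for T ends in contradiction.
Either choice for Q ends in contradiction.
No assignment satisfies every clause.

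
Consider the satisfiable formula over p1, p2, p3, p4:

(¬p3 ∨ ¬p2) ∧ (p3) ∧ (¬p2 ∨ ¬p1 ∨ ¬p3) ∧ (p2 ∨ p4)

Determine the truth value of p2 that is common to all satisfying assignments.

Suppose p2 = True.
From the singleton clause (¬p3), p3 = False.
Now (p3) is unsatisfied and unit — conflict.
So every satisfying assignment has p2 = False.

False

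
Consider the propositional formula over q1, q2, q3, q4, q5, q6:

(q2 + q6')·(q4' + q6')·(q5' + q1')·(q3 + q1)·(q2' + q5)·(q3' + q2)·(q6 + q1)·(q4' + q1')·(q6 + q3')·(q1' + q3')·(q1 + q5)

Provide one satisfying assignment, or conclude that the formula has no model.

q1=1; q2=0; q3=0; q4=0; q5=0; q6=0

Case q2 = 0:
The clause (q6') is unit, so q6 = 0.
The clause (q3') is unit, so q3 = 0.
The clause (q1) is unit, so q1 = 1.
The clause (q5') is unit, so q5 = 0.
The clause (q4') is unit, so q4 = 0.
This assignment satisfies each clause.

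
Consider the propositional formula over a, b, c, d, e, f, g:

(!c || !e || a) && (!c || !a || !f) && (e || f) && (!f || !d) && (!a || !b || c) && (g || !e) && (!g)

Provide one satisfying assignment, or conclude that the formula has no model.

From the singleton clause (!g), g = false.
From the singleton clause (!e), e = false.
From the singleton clause (f), f = true.
From the singleton clause (!d), d = false.
Try c = false.
Try a = false.
No clause remains; b is free.

a ↦ false, b ↦ true, c ↦ false, d ↦ false, e ↦ false, f ↦ true, g ↦ false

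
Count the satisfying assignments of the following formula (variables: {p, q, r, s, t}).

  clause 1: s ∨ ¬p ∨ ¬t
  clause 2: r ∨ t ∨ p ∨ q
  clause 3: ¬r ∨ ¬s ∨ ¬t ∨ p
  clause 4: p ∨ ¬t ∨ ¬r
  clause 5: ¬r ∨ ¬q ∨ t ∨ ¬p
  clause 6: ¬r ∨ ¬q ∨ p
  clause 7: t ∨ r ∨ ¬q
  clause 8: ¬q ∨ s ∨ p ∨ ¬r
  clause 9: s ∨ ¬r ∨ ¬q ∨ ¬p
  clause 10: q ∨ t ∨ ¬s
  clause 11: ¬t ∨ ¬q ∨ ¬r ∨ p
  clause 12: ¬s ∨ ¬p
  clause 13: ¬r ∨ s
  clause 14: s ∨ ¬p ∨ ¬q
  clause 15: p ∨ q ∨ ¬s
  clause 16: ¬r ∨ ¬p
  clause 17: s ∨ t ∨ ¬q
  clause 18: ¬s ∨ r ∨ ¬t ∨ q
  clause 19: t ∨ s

3

There are 2^5 = 32 truth assignments over (p, q, r, s, t).
Split on p. With p = True, the clauses containing p are satisfied and ¬p drops from the rest; 0 of the 2^4 = 16 assignments to the other variables satisfy what remains.
With p = False, by the same count on the reduced clause set, 3 assignments work.
Total: 0 + 3 = 3.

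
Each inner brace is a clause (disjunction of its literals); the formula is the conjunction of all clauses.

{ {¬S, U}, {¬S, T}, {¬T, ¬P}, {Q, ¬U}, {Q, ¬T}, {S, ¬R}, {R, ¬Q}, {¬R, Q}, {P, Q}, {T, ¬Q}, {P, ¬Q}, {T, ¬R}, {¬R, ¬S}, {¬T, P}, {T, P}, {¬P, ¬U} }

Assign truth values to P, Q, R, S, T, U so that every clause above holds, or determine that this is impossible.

Case S = False:
Unit clause (¬R) forces R = False.
Unit clause (¬Q) forces Q = False.
Unit clause (¬U) forces U = False.
Unit clause (¬T) forces T = False.
Unit clause (P) forces P = True.
Every clause now holds.

P: True, Q: False, R: False, S: False, T: False, U: False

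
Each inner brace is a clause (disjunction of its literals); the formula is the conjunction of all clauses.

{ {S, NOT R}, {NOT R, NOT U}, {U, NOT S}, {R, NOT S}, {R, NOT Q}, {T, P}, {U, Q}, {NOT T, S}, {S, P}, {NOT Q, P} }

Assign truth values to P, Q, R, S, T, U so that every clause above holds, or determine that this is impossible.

P: true, Q: false, R: false, S: false, T: false, U: true

Try S = false.
Unit clause (NOT R) forces R = false.
Unit clause (NOT Q) forces Q = false.
Unit clause (U) forces U = true.
Unit clause (NOT T) forces T = false.
Unit clause (P) forces P = true.
This assignment satisfies each clause.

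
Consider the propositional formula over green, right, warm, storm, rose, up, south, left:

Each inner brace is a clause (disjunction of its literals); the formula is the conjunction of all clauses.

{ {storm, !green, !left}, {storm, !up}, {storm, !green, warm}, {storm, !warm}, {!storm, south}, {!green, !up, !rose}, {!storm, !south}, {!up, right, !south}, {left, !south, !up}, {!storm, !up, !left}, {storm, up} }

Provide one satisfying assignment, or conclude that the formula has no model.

UNSATISFIABLE

Case storm = true:
Unit clause (south) forces south = true.
Now (!south) is unsatisfied and unit — conflict.
So storm must be the other value — set storm = false.
Unit clause (!up) forces up = false.
Now (up) is unsatisfied and unit — conflict.
Both values of storm lead to a conflict.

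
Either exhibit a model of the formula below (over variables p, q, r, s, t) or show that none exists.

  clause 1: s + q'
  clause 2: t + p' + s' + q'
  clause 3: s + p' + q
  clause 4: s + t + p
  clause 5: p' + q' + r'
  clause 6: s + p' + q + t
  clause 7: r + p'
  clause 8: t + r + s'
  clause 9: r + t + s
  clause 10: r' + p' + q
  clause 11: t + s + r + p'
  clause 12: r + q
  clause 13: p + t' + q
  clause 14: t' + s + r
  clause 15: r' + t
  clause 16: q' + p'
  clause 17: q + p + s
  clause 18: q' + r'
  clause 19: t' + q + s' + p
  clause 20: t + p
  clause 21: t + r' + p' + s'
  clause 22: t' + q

Suppose s = 1.
Suppose r = 0.
Unit clause (p') forces p = 0.
Unit clause (t) forces t = 1.
Unit clause (q) forces q = 1.
Every clause now holds.

p ↦ 0,  q ↦ 1,  r ↦ 0,  s ↦ 1,  t ↦ 1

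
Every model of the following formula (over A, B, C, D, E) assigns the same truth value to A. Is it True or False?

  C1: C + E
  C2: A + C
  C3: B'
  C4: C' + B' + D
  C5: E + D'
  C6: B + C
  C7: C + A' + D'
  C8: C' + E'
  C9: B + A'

False

Suppose A = 1.
(B') alone gives B = 0.
Now (B) is unsatisfied and unit — conflict.
So every satisfying assignment has A = False.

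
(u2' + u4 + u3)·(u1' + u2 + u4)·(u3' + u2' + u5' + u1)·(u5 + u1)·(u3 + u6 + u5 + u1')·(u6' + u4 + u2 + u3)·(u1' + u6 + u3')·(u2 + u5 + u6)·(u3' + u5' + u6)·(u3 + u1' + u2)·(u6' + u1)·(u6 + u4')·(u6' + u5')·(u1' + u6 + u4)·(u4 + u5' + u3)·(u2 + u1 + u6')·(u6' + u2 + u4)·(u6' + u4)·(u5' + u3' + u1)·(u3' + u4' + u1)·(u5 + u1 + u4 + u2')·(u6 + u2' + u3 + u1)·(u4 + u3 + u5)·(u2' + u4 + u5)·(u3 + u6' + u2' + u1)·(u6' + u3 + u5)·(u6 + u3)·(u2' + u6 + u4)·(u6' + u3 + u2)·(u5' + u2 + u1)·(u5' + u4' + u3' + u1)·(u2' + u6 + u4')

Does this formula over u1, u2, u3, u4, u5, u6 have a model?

Try u5 = 0.
From the singleton clause (u1), u1 = 1.
Try u2 = 0.
From the singleton clause (u4), u4 = 1.
From the singleton clause (u6), u6 = 1.
From the singleton clause (u3), u3 = 1.
Every clause now holds.
A satisfying assignment: u1 ↦ 1, u2 ↦ 0, u3 ↦ 1, u4 ↦ 1, u5 ↦ 0, u6 ↦ 1.

Satisfiable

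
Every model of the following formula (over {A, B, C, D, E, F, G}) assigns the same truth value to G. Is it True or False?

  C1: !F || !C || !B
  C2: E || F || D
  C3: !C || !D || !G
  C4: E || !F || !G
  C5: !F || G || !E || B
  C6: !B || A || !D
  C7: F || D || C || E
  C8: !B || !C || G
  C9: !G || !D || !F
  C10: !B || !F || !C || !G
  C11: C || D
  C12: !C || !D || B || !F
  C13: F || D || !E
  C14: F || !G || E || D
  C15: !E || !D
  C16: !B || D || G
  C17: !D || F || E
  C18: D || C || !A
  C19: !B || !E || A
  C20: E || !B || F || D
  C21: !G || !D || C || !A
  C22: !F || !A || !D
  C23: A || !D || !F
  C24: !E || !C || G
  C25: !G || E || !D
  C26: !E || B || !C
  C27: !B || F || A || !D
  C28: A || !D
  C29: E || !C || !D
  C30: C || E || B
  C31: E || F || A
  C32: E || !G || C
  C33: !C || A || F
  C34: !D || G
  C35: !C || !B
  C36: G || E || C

False

Suppose G = true.
Case C = false:
(D) alone gives D = true.
(!F) alone gives F = false.
(!E) alone gives E = false.
But (E) is also a unit clause — contradiction.
Backtrack on C: now try C = true.
(!D) alone gives D = false.
(!B) alone gives B = false.
(!E) alone gives E = false.
(F) alone gives F = true.
But (!F) is also a unit clause — contradiction.
Neither C = true nor C = false works.
So every satisfying assignment has G = False.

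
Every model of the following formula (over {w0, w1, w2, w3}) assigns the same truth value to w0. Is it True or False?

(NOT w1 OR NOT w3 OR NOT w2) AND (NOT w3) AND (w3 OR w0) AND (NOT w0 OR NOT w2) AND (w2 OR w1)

True

Suppose w0 = false.
From the singleton clause (NOT w3), w3 = false.
Now (w3) is unsatisfied and unit — conflict.
So every satisfying assignment has w0 = True.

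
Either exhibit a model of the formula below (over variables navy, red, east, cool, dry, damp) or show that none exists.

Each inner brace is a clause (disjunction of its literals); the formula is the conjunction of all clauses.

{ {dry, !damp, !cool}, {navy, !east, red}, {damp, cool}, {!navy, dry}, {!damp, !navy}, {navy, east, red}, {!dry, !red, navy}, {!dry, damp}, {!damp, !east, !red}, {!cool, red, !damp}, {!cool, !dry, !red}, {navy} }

UNSATISFIABLE

From the singleton clause (navy), navy = true.
From the singleton clause (dry), dry = true.
From the singleton clause (!damp), damp = false.
Now (damp) is unsatisfied and unit — conflict.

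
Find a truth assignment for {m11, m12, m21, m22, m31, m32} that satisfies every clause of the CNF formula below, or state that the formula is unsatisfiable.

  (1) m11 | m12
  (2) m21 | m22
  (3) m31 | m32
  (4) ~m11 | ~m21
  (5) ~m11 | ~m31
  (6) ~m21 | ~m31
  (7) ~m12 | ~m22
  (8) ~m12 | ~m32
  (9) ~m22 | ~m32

UNSATISFIABLE

Try m11 = 1.
The clause (~m21) is unit, so m21 = 0.
The clause (m22) is unit, so m22 = 1.
The clause (~m31) is unit, so m31 = 0.
The clause (m32) is unit, so m32 = 1.
Now (~m32) is unsatisfied and unit — conflict.
Backtrack on m11: now try m11 = 0.
The clause (m12) is unit, so m12 = 1.
The clause (~m22) is unit, so m22 = 0.
The clause (m21) is unit, so m21 = 1.
The clause (~m31) is unit, so m31 = 0.
The clause (m32) is unit, so m32 = 1.
Now (~m32) is unsatisfied and unit — conflict.
Either choice for m11 ends in contradiction.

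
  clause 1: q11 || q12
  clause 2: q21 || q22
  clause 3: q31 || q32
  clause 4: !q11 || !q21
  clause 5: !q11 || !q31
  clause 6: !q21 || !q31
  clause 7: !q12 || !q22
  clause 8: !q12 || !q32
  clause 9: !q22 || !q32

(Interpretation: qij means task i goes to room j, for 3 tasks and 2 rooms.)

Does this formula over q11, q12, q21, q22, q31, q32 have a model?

Case q11 = true:
From the singleton clause (!q21), q21 = false.
From the singleton clause (q22), q22 = true.
From the singleton clause (!q31), q31 = false.
From the singleton clause (q32), q32 = true.
That conflicts with the unit clause (!q32).
Backtrack on q11: now try q11 = false.
From the singleton clause (q12), q12 = true.
From the singleton clause (!q22), q22 = false.
From the singleton clause (q21), q21 = true.
From the singleton clause (!q31), q31 = false.
From the singleton clause (q32), q32 = true.
That conflicts with the unit clause (!q32).
Both values of q11 lead to a conflict.
No assignment satisfies every clause.

No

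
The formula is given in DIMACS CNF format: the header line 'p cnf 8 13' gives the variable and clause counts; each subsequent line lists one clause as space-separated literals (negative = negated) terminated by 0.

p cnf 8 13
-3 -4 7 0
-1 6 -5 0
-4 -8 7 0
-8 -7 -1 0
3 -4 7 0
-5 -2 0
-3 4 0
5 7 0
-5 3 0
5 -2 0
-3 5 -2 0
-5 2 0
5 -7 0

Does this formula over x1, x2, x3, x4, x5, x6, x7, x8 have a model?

Suppose x5 = False.
(x7) alone gives x7 = True.
But (¬x7) is also a unit clause — contradiction.
That branch fails; take x5 = True instead.
(¬x2) alone gives x2 = False.
But (x2) is also a unit clause — contradiction.
Either choice for x5 ends in contradiction.
No assignment satisfies every clause.

No, unsatisfiable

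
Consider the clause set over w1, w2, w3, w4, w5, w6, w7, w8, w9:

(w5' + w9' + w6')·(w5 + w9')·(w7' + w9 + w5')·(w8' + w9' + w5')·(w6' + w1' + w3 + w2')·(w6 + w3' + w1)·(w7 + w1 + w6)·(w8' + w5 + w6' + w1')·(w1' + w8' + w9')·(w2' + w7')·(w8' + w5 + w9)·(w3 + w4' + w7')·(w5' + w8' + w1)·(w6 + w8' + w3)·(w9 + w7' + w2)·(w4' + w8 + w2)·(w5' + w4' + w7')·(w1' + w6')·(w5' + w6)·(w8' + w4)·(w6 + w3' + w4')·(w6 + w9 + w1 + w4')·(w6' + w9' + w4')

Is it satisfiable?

Yes, satisfiable

Suppose w5 = 0.
The clause (w9') is unit, so w9 = 0.
The clause (w8') is unit, so w8 = 0.
Suppose w2 = 1.
The clause (w7') is unit, so w7 = 0.
Suppose w1 = 1.
The clause (w6') is unit, so w6 = 0.
Suppose w3 = 0.
All clauses hold; w4 can take either value.
A satisfying assignment: w1=1; w2=1; w3=0; w4=1; w5=0; w6=0; w7=0; w8=0; w9=0.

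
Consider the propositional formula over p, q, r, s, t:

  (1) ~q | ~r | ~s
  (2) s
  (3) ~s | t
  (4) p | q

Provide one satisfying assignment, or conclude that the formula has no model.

p=0; q=1; r=0; s=1; t=1

The clause (s) is unit, so s = 1.
The clause (t) is unit, so t = 1.
Branch on q: set q = 1.
The clause (~r) is unit, so r = 0.
No clause remains; p is free.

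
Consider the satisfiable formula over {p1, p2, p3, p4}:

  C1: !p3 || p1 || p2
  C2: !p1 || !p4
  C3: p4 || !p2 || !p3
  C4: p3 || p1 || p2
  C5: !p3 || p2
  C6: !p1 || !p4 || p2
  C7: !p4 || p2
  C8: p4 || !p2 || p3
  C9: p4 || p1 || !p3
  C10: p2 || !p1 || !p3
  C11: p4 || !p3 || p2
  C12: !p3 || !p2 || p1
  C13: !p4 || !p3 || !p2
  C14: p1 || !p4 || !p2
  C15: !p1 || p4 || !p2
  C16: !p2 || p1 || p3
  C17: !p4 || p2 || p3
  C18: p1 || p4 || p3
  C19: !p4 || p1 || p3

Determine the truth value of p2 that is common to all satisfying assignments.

False

Suppose p2 = true.
Suppose p1 = false.
Unit clause (!p3) forces p3 = false.
That conflicts with the unit clause (p3).
That branch fails; take p1 = true instead.
Unit clause (!p4) forces p4 = false.
That conflicts with the unit clause (p4).
Neither p1 = true nor p1 = false works.
So every satisfying assignment has p2 = False.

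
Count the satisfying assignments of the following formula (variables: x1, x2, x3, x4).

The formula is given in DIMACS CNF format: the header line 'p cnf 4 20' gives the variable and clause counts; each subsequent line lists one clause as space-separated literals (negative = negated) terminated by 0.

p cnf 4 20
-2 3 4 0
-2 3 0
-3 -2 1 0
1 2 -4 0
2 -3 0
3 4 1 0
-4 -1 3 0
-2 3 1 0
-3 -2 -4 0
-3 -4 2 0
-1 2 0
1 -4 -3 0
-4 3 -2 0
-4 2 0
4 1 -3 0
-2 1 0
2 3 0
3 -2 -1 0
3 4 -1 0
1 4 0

1

There are 2^4 = 16 truth assignments over (x1, x2, x3, x4).
Check each against the 20 clauses (columns in the order x1, x2, x3, x4):
  F F F F  ✗ fails (x3 ∨ x4 ∨ x1)
  F F F T  ✗ fails (x1 ∨ x2 ∨ ¬x4)
  F F T F  ✗ fails (x2 ∨ ¬x3)
  F F T T  ✗ fails (x1 ∨ x2 ∨ ¬x4)
  F T F F  ✗ fails (¬x2 ∨ x3 ∨ x4)
  F T F T  ✗ fails (¬x2 ∨ x3)
  F T T F  ✗ fails (¬x3 ∨ ¬x2 ∨ x1)
  F T T T  ✗ fails (¬x3 ∨ ¬x2 ∨ x1)
  T F F F  ✗ fails (¬x1 ∨ x2)
  T F F T  ✗ fails (¬x4 ∨ ¬x1 ∨ x3)
  T F T F  ✗ fails (x2 ∨ ¬x3)
  T F T T  ✗ fails (x2 ∨ ¬x3)
  T T F F  ✗ fails (¬x2 ∨ x3 ∨ x4)
  T T F T  ✗ fails (¬x2 ∨ x3)
  T T T F  ✓ satisfies all
  T T T T  ✗ fails (¬x3 ∨ ¬x2 ∨ ¬x4)
1 of the 16 rows is a model.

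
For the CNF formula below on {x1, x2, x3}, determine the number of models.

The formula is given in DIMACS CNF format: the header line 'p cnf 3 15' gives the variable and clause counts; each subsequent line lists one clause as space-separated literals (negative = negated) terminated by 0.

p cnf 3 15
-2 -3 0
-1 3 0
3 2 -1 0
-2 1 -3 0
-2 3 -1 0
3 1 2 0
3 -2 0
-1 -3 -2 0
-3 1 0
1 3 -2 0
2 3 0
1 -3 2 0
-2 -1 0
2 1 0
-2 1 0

There are 2^3 = 8 truth assignments over (x1, x2, x3).
Check each against the 15 clauses (columns in the order x1, x2, x3):
  F F F  ✗ fails (x3 ∨ x1 ∨ x2)
  F F T  ✗ fails (¬x3 ∨ x1)
  F T F  ✗ fails (x3 ∨ ¬x2)
  F T T  ✗ fails (¬x2 ∨ ¬x3)
  T F F  ✗ fails (¬x1 ∨ x3)
  T F T  ✓ satisfies all
  T T F  ✗ fails (¬x1 ∨ x3)
  T T T  ✗ fails (¬x2 ∨ ¬x3)
1 of the 8 rows is a model.

1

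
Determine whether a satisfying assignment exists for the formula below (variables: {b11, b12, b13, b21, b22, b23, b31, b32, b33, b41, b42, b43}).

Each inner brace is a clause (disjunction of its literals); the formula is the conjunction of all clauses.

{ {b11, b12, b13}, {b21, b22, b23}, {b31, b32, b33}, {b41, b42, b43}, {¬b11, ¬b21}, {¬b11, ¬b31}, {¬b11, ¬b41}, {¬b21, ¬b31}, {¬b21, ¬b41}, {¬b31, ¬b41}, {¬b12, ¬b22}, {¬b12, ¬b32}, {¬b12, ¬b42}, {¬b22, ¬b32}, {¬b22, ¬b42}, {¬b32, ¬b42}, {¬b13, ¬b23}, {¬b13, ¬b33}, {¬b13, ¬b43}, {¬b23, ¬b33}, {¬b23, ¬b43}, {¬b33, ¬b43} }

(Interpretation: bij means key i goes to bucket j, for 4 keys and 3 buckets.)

Unsatisfiable

Suppose b11 = False.
Suppose b12 = True.
The clause (¬b22) is unit, so b22 = False.
The clause (¬b32) is unit, so b32 = False.
The clause (¬b42) is unit, so b42 = False.
Suppose b21 = True.
The clause (¬b31) is unit, so b31 = False.
The clause (b33) is unit, so b33 = True.
The clause (¬b41) is unit, so b41 = False.
The clause (b43) is unit, so b43 = True.
Now (¬b43) is unsatisfied and unit — conflict.
So b21 must be the other value — set b21 = False.
The clause (b23) is unit, so b23 = True.
The clause (¬b13) is unit, so b13 = False.
The clause (¬b33) is unit, so b33 = False.
The clause (b31) is unit, so b31 = True.
The clause (¬b41) is unit, so b41 = False.
The clause (b43) is unit, so b43 = True.
Now (¬b43) is unsatisfied and unit — conflict.
Neither b21 = True nor b21 = False works.
So b12 must be the other value — set b12 = False.
The clause (b13) is unit, so b13 = True.
The clause (¬b23) is unit, so b23 = False.
The clause (¬b33) is unit, so b33 = False.
The clause (¬b43) is unit, so b43 = False.
Suppose b21 = True.
The clause (¬b31) is unit, so b31 = False.
The clause (b32) is unit, so b32 = True.
The clause (¬b41) is unit, so b41 = False.
The clause (b42) is unit, so b42 = True.
Now (¬b42) is unsatisfied and unit — conflict.
So b21 must be the other value — set b21 = False.
The clause (b22) is unit, so b22 = True.
The clause (¬b32) is unit, so b32 = False.
The clause (b31) is unit, so b31 = True.
The clause (¬b41) is unit, so b41 = False.
The clause (b42) is unit, so b42 = True.
Now (¬b42) is unsatisfied and unit — conflict.
Neither b21 = True nor b21 = False works.
Neither b12 = True nor b12 = False works.
So b11 must be the other value — set b11 = True.
The clause (¬b21) is unit, so b21 = False.
The clause (¬b31) is unit, so b31 = False.
The clause (¬b41) is unit, so b41 = False.
Suppose b22 = True.
The clause (¬b12) is unit, so b12 = False.
The clause (¬b32) is unit, so b32 = False.
The clause (b33) is unit, so b33 = True.
The clause (¬b42) is unit, so b42 = False.
The clause (b43) is unit, so b43 = True.
Now (¬b43) is unsatisfied and unit — conflict.
So b22 must be the other value — set b22 = False.
The clause (b23) is unit, so b23 = True.
The clause (¬b13) is unit, so b13 = False.
The clause (¬b33) is unit, so b33 = False.
The clause (b32) is unit, so b32 = True.
The clause (¬b12) is unit, so b12 = False.
The clause (¬b42) is unit, so b42 = False.
The clause (b43) is unit, so b43 = True.
Now (¬b43) is unsatisfied and unit — conflict.
Neither b22 = True nor b22 = False works.
Neither b11 = True nor b11 = False works.
No assignment satisfies every clause.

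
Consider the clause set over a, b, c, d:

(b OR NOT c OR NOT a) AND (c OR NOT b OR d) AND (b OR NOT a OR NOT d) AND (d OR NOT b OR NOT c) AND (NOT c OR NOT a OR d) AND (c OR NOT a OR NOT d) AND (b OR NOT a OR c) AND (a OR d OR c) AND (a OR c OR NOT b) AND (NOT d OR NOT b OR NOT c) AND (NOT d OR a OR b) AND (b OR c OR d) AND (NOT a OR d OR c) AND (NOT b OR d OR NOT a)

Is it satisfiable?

Yes

Try b = false.
Try c = true.
The clause (NOT a) is unit, so a = false.
The clause (NOT d) is unit, so d = false.
Every clause now holds.
A satisfying assignment: a: false; b: false; c: true; d: false.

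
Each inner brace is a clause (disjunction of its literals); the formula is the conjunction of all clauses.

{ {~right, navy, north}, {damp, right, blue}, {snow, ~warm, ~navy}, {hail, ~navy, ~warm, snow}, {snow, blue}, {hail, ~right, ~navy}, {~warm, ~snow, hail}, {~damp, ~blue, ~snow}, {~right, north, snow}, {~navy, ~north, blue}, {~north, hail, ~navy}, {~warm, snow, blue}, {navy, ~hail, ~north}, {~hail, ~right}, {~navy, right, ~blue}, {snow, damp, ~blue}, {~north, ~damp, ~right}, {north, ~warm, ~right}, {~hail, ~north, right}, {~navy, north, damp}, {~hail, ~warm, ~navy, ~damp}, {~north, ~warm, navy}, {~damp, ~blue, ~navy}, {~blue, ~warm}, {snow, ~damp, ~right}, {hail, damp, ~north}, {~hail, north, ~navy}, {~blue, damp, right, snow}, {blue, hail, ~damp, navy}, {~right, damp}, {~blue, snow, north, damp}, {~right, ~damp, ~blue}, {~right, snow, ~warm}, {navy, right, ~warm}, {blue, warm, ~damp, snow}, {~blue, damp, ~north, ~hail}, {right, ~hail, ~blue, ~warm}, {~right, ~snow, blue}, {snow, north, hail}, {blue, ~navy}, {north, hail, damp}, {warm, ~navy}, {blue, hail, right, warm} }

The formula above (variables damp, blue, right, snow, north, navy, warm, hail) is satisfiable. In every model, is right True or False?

False

Suppose right = 1.
From the singleton clause (~hail), hail = 0.
From the singleton clause (~navy), navy = 0.
From the singleton clause (north), north = 1.
From the singleton clause (~damp), damp = 0.
But (damp) is also a unit clause — contradiction.
So every satisfying assignment has right = False.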